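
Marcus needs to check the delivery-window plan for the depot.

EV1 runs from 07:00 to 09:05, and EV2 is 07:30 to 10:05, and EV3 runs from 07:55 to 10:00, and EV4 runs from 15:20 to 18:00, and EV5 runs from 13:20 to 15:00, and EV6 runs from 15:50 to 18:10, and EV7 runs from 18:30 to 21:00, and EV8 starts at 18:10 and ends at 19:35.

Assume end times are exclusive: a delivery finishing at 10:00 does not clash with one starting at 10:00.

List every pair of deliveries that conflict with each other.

Sorted by start: EV1, EV2, EV3, EV5, EV4, EV6, EV8, EV7.
EV2 starts before EV1 ends → EV1 and EV2 overlap.
EV3 starts before EV1 ends → EV1 and EV3 overlap.
EV5 starts after EV1 ends, so nothing later overlaps EV1 either.
EV3 starts before EV2 ends → EV2 and EV3 overlap.
EV5 starts after EV2 ends, so nothing later overlaps EV2 either.
EV5 starts after EV3 ends, so nothing later overlaps EV3 either.
EV4 starts after EV5 ends, so nothing later overlaps EV5 either.
EV6 starts before EV4 ends → EV4 and EV6 overlap.
EV8 starts after EV4 ends, so nothing later overlaps EV4 either.
EV8 starts exactly when EV6 ends (back-to-back, no overlap), so nothing later overlaps EV6 either.
EV7 starts before EV8 ends → EV8 and EV7 overlap.

EV1 & EV2, EV1 & EV3, EV2 & EV3, EV4 & EV6, EV7 & EV8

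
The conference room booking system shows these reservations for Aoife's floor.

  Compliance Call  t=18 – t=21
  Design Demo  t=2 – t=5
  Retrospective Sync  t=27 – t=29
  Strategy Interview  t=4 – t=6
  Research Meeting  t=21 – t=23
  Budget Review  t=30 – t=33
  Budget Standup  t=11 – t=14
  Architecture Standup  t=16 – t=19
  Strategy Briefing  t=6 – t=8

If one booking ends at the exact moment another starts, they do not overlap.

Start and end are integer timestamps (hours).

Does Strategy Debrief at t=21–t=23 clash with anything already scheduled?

Design Demo: ends t=5 at or before Strategy Debrief starts t=21 → clear.
Strategy Interview: ends t=6 at or before Strategy Debrief starts t=21 → clear.
Strategy Briefing: ends t=8 at or before Strategy Debrief starts t=21 → clear.
Budget Standup: ends t=14 at or before Strategy Debrief starts t=21 → clear.
Architecture Standup: ends t=19 at or before Strategy Debrief starts t=21 → clear.
Compliance Call: ends t=21 at or before Strategy Debrief starts t=21 → clear.
Research Meeting: starts t=21 before Strategy Debrief ends t=23, and ends t=23 after Strategy Debrief starts t=21 → overlap.
Retrospective Sync: starts t=27 at or after Strategy Debrief ends t=23 → clear.
Budget Review: starts t=30 at or after Strategy Debrief ends t=23 → clear.
Strategy Debrief overlaps Research Meeting.

Yes — it overlaps Research Meeting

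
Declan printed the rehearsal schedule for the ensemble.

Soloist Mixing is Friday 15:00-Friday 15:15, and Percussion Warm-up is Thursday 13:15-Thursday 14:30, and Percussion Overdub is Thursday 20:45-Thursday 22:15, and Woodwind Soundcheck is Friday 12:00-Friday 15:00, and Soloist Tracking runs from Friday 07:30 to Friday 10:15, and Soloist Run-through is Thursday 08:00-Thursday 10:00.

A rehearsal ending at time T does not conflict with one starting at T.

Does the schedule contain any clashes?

No

Sorted by start: Soloist Run-through, Percussion Warm-up, Percussion Overdub, Soloist Tracking, Woodwind Soundcheck, Soloist Mixing.
Percussion Warm-up starts after Soloist Run-through ends — done with Soloist Run-through.
Percussion Overdub starts after Percussion Warm-up ends — done with Percussion Warm-up.
Soloist Tracking starts after Percussion Overdub ends — done with Percussion Overdub.
Woodwind Soundcheck starts after Soloist Tracking ends — done with Soloist Tracking.
Soloist Mixing starts exactly when Woodwind Soundcheck ends (back-to-back, no overlap).
Every pair is clear; the schedule has no overlaps.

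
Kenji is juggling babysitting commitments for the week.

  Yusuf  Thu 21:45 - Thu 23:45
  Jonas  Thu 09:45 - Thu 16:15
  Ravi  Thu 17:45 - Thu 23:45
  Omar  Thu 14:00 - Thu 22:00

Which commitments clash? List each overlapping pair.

Sorted by start: Jonas, Omar, Ravi, Yusuf.
Omar starts before Jonas ends → Jonas and Omar overlap.
Ravi starts after Jonas ends, so nothing later overlaps Jonas either.
Ravi starts before Omar ends → Omar and Ravi overlap.
Yusuf starts before Omar ends → Omar and Yusuf overlap.
Yusuf starts before Ravi ends → Ravi and Yusuf overlap.

Jonas & Omar, Omar & Ravi, Omar & Yusuf, Ravi & Yusuf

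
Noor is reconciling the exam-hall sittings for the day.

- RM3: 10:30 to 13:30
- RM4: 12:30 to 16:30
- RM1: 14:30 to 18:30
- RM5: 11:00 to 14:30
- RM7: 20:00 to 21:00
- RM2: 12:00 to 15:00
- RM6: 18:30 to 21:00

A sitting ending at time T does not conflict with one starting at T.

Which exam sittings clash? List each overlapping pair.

Sorted by start: RM3, RM5, RM2, RM4, RM1, RM6, RM7.
RM5 starts before RM3 ends → RM3 and RM5 overlap.
RM2 starts before RM3 ends → RM3 and RM2 overlap.
RM4 starts before RM3 ends → RM3 and RM4 overlap.
RM1 starts after RM3 ends, so RM3 has no further overlaps.
RM2 starts before RM5 ends → RM5 and RM2 overlap.
RM4 starts before RM5 ends → RM5 and RM4 overlap.
RM1 starts exactly when RM5 ends (back-to-back, no overlap), so RM5 has no further overlaps.
RM4 starts before RM2 ends → RM2 and RM4 overlap.
RM1 starts before RM2 ends → RM2 and RM1 overlap.
RM6 starts after RM2 ends, so RM2 has no further overlaps.
RM1 starts before RM4 ends → RM4 and RM1 overlap.
RM6 starts after RM4 ends, so RM4 has no further overlaps.
RM6 starts exactly when RM1 ends (back-to-back, no overlap), so RM1 has no further overlaps.
RM7 starts before RM6 ends → RM6 and RM7 overlap.

RM1 & RM2, RM1 & RM4, RM2 & RM3, RM2 & RM4, RM2 & RM5, RM3 & RM4, RM3 & RM5, RM4 & RM5, RM6 & RM7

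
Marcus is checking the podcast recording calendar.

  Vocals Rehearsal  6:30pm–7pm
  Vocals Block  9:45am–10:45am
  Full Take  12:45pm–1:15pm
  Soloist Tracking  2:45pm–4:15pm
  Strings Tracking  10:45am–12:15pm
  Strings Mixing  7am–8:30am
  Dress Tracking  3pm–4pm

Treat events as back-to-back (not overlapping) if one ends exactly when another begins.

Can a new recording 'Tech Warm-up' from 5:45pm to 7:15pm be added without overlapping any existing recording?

Strings Mixing: ends 8:30am at or before Tech Warm-up starts 5:45pm → clear.
Vocals Block: ends 10:45am at or before Tech Warm-up starts 5:45pm → clear.
Strings Tracking: ends 12:15pm at or before Tech Warm-up starts 5:45pm → clear.
Full Take: ends 1:15pm at or before Tech Warm-up starts 5:45pm → clear.
Soloist Tracking: ends 4:15pm at or before Tech Warm-up starts 5:45pm → clear.
Dress Tracking: ends 4pm at or before Tech Warm-up starts 5:45pm → clear.
Vocals Rehearsal: starts 6:30pm before Tech Warm-up ends 7:15pm, and ends 7pm after Tech Warm-up starts 5:45pm → overlap.
Tech Warm-up overlaps Vocals Rehearsal.

No — it overlaps Vocals Rehearsal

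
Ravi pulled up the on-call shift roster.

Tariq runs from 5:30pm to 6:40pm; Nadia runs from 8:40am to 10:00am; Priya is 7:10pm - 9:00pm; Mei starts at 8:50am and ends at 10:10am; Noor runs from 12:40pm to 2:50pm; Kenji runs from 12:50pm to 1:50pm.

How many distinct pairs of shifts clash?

Sorted by start: Nadia, Mei, Noor, Kenji, Tariq, Priya.
Mei starts before Nadia ends → Nadia and Mei overlap.
Noor starts after Nadia ends, so nothing later overlaps Nadia either.
Noor starts after Mei ends, so nothing later overlaps Mei either.
Kenji starts before Noor ends → Noor and Kenji overlap.
Tariq starts after Noor ends, so nothing later overlaps Noor either.
Tariq starts after Kenji ends, so nothing later overlaps Kenji either.
Priya starts after Tariq ends.
Overlapping pairs: Kenji & Noor, Mei & Nadia — 2 in total.

2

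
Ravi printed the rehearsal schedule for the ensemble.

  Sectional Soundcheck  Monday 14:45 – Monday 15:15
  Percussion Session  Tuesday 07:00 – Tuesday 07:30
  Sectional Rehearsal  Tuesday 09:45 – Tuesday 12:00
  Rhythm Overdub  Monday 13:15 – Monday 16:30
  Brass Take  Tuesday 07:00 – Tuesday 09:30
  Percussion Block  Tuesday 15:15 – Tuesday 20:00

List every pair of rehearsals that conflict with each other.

Brass Take & Percussion Session, Rhythm Overdub & Sectional Soundcheck

Sorted by start: Rhythm Overdub, Sectional Soundcheck, Percussion Session, Brass Take, Sectional Rehearsal, Percussion Block.
Sectional Soundcheck starts before Rhythm Overdub ends → Rhythm Overdub and Sectional Soundcheck overlap.
Percussion Session starts after Rhythm Overdub ends; Rhythm Overdub is clear from here.
Percussion Session starts after Sectional Soundcheck ends; Sectional Soundcheck is clear from here.
Brass Take starts before Percussion Session ends → Percussion Session and Brass Take overlap.
Sectional Rehearsal starts after Percussion Session ends; Percussion Session is clear from here.
Sectional Rehearsal starts after Brass Take ends; Brass Take is clear from here.
Percussion Block starts after Sectional Rehearsal ends.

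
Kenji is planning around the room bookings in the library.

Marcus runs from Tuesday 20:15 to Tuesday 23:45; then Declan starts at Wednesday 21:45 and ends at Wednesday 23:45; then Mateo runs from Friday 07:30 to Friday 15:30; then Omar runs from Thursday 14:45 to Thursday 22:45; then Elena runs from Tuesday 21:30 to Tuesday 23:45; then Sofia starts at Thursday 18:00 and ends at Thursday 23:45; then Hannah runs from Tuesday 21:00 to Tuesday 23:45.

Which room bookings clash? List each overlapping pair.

Elena & Hannah, Elena & Marcus, Hannah & Marcus, Omar & Sofia

Sorted by start: Marcus, Hannah, Elena, Declan, Omar, Sofia, Mateo.
Hannah starts before Marcus ends → Marcus and Hannah overlap.
Elena starts before Marcus ends → Marcus and Elena overlap.
Declan starts after Marcus ends, so Marcus has no further overlaps.
Elena starts before Hannah ends → Hannah and Elena overlap.
Declan starts after Hannah ends, so Hannah has no further overlaps.
Declan starts after Elena ends, so Elena has no further overlaps.
Omar starts after Declan ends, so Declan has no further overlaps.
Sofia starts before Omar ends → Omar and Sofia overlap.
Mateo starts after Omar ends.
Mateo starts after Sofia ends.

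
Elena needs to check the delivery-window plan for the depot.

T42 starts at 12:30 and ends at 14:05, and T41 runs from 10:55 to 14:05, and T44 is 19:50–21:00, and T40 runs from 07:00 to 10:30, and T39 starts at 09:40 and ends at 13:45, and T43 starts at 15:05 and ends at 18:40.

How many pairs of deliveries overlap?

Two intervals overlap when each starts before the other ends.
Sorted by start: T40, T39, T41, T42, T43, T44.
T39 starts before T40 ends → T40 and T39 overlap.
T41 starts after T40 ends — done with T40.
T41 starts before T39 ends → T39 and T41 overlap.
T42 starts before T39 ends → T39 and T42 overlap.
T43 starts after T39 ends — done with T39.
T42 starts before T41 ends → T41 and T42 overlap.
T43 starts after T41 ends — done with T41.
T43 starts after T42 ends — done with T42.
T44 starts after T43 ends.
Overlapping pairs: T39 & T40, T39 & T41, T39 & T42, T41 & T42 — 4 in total.

4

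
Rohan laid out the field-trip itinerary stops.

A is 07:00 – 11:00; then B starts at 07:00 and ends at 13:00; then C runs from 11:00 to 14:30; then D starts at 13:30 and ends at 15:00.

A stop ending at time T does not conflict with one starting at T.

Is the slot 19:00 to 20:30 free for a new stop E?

A: ends 11:00 at or before E starts 19:00 → clear.
B: ends 13:00 at or before E starts 19:00 → clear.
C: ends 14:30 at or before E starts 19:00 → clear.
D: ends 15:00 at or before E starts 19:00 → clear.

Yes — the slot is free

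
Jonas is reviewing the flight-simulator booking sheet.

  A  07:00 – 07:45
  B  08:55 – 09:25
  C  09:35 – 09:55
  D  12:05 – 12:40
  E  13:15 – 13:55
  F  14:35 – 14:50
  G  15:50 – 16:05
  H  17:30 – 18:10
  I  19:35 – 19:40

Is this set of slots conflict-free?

Yes

Two intervals overlap when each starts before the other ends.
Sorted by start: A, B, C, D, E, F, G, H, I.
B starts after A ends; A is clear from here.
C starts after B ends; B is clear from here.
D starts after C ends; C is clear from here.
E starts after D ends; D is clear from here.
F starts after E ends; E is clear from here.
G starts after F ends; F is clear from here.
H starts after G ends; G is clear from here.
I starts after H ends.
Every pair is clear; the schedule has no overlaps.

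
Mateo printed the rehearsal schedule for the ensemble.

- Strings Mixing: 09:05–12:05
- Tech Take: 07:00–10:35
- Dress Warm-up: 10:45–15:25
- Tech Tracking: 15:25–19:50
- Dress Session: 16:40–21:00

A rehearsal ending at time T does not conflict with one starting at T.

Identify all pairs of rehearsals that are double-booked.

Dress Session & Tech Tracking, Dress Warm-up & Strings Mixing, Strings Mixing & Tech Take

Check each pair: they overlap iff neither finishes before the other starts.
Sorted by start: Tech Take, Strings Mixing, Dress Warm-up, Tech Tracking, Dress Session.
Strings Mixing starts before Tech Take ends → Tech Take and Strings Mixing overlap.
Dress Warm-up starts after Tech Take ends; Tech Take is clear from here.
Dress Warm-up starts before Strings Mixing ends → Strings Mixing and Dress Warm-up overlap.
Tech Tracking starts after Strings Mixing ends; Strings Mixing is clear from here.
Tech Tracking starts exactly when Dress Warm-up ends (back-to-back, no overlap); Dress Warm-up is clear from here.
Dress Session starts before Tech Tracking ends → Tech Tracking and Dress Session overlap.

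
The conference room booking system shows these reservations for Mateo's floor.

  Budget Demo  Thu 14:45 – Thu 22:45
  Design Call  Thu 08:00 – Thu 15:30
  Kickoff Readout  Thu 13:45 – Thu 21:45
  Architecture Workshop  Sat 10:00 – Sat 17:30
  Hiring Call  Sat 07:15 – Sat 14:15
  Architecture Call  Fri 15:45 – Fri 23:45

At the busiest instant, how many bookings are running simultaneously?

Sweep the timeline, counting +1 at each start and −1 at each end (ends before starts at a tie):
Thu 08:00 start Design Call → 1
Thu 13:45 start Kickoff Readout → 2
Thu 14:45 start Budget Demo → 3
Thu 15:30 end Design Call → 2
Thu 21:45 end Kickoff Readout → 1
Thu 22:45 end Budget Demo → 0
Fri 15:45 start Architecture Call → 1
Fri 23:45 end Architecture Call → 0
Sat 07:15 start Hiring Call → 1
Sat 10:00 start Architecture Workshop → 2
Sat 14:15 end Hiring Call → 1
Sat 17:30 end Architecture Workshop → 0
Peak is 3, at Thu 14:45 (Budget Demo, Design Call, Kickoff Readout).

3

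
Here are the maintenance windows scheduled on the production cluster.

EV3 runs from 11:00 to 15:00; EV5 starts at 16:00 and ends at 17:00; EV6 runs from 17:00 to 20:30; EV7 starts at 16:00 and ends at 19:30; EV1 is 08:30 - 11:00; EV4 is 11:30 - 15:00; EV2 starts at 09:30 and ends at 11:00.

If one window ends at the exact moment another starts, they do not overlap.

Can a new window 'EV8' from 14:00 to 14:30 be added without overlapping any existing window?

EV1: ends 11:00 at or before EV8 starts 14:00 → clear.
EV2: ends 11:00 at or before EV8 starts 14:00 → clear.
EV3: starts 11:00 before EV8 ends 14:30, and ends 15:00 after EV8 starts 14:00 → overlap.
EV4: starts 11:30 before EV8 ends 14:30, and ends 15:00 after EV8 starts 14:00 → overlap.
EV5: starts 16:00 at or after EV8 ends 14:30 → clear.
EV7: starts 16:00 at or after EV8 ends 14:30 → clear.
EV6: starts 17:00 at or after EV8 ends 14:30 → clear.
EV8 overlaps EV3, EV4.

No — it overlaps EV3, EV4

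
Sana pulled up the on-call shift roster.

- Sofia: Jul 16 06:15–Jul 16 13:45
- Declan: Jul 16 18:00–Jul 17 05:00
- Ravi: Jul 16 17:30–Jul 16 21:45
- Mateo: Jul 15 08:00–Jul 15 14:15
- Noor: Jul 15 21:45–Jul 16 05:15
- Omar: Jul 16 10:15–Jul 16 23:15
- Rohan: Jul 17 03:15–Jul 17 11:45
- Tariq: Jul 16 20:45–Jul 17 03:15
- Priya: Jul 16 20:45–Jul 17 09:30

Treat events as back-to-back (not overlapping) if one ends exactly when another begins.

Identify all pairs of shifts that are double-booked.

Declan & Omar, Declan & Priya, Declan & Ravi, Declan & Rohan, Declan & Tariq, Omar & Priya, Omar & Ravi, Omar & Sofia, Omar & Tariq, Priya & Ravi, Priya & Rohan, Priya & Tariq, Ravi & Tariq

Sorted by start: Mateo, Noor, Sofia, Omar, Ravi, Declan, Tariq, Priya, Rohan.
Noor starts after Mateo ends; Mateo is clear from here.
Sofia starts after Noor ends; Noor is clear from here.
Omar starts before Sofia ends → Sofia and Omar overlap.
Ravi starts after Sofia ends; Sofia is clear from here.
Ravi starts before Omar ends → Omar and Ravi overlap.
Declan starts before Omar ends → Omar and Declan overlap.
Tariq starts before Omar ends → Omar and Tariq overlap.
Priya starts before Omar ends → Omar and Priya overlap.
Rohan starts after Omar ends.
Declan starts before Ravi ends → Ravi and Declan overlap.
Tariq starts before Ravi ends → Ravi and Tariq overlap.
Priya starts before Ravi ends → Ravi and Priya overlap.
Rohan starts after Ravi ends.
Tariq starts before Declan ends → Declan and Tariq overlap.
Priya starts before Declan ends → Declan and Priya overlap.
Rohan starts before Declan ends → Declan and Rohan overlap.
Priya starts before Tariq ends → Tariq and Priya overlap.
Rohan starts exactly when Tariq ends (back-to-back, no overlap).
Rohan starts before Priya ends → Priya and Rohan overlap.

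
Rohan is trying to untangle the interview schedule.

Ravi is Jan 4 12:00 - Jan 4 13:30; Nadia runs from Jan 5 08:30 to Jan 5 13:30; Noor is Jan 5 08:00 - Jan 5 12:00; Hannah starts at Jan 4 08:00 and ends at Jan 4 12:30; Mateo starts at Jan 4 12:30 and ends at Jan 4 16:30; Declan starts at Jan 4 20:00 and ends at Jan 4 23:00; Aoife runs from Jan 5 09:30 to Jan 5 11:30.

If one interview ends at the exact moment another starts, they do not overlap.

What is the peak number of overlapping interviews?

Walk through starts and ends in time order (an end at T is processed before a start at T):
Jan 4 08:00 start Hannah → 1
Jan 4 12:00 start Ravi → 2
Jan 4 12:30 end Hannah → 1
Jan 4 12:30 start Mateo → 2
Jan 4 13:30 end Ravi → 1
Jan 4 16:30 end Mateo → 0
Jan 4 20:00 start Declan → 1
Jan 4 23:00 end Declan → 0
Jan 5 08:00 start Noor → 1
Jan 5 08:30 start Nadia → 2
Jan 5 09:30 start Aoife → 3
Jan 5 11:30 end Aoife → 2
Jan 5 12:00 end Noor → 1
Jan 5 13:30 end Nadia → 0
Peak is 3, at Jan 5 09:30 (Aoife, Nadia, Noor).

3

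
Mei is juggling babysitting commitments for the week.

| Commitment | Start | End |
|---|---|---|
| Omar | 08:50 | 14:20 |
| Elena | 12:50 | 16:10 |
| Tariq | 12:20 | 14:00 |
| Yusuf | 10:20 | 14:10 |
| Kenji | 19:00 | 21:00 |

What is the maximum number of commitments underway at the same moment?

4

Sort all start/end points and keep a running count:
08:50 start Omar → 1
10:20 start Yusuf → 2
12:20 start Tariq → 3
12:50 start Elena → 4
14:00 end Tariq → 3
14:10 end Yusuf → 2
14:20 end Omar → 1
16:10 end Elena → 0
19:00 start Kenji → 1
21:00 end Kenji → 0
Peak is 4, at 12:50 (Elena, Omar, Tariq, Yusuf).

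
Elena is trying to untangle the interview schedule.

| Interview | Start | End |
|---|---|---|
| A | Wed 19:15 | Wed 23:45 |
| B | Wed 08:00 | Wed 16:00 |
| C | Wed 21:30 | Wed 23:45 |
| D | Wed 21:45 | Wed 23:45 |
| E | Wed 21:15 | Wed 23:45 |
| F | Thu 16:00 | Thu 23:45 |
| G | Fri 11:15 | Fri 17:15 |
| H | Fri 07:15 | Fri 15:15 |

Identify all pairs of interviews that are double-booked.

Two intervals overlap when each starts before the other ends.
Sorted by start: B, A, E, C, D, F, H, G.
A starts after B ends, so B has no further overlaps.
E starts before A ends → A and E overlap.
C starts before A ends → A and C overlap.
D starts before A ends → A and D overlap.
F starts after A ends, so A has no further overlaps.
C starts before E ends → E and C overlap.
D starts before E ends → E and D overlap.
F starts after E ends, so E has no further overlaps.
D starts before C ends → C and D overlap.
F starts after C ends, so C has no further overlaps.
F starts after D ends, so D has no further overlaps.
H starts after F ends, so F has no further overlaps.
G starts before H ends → H and G overlap.

A & C, A & D, A & E, C & D, C & E, D & E, G & H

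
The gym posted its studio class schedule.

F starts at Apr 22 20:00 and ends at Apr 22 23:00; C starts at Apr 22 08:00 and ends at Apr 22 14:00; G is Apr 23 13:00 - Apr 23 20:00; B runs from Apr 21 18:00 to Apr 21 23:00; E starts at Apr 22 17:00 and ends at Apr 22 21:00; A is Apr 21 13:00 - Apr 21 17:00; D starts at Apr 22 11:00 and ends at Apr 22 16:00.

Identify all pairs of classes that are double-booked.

C & D, E & F

Sorted by start: A, B, C, D, E, F, G.
B starts after A ends — done with A.
C starts after B ends — done with B.
D starts before C ends → C and D overlap.
E starts after C ends — done with C.
E starts after D ends — done with D.
F starts before E ends → E and F overlap.
G starts after E ends.
G starts after F ends.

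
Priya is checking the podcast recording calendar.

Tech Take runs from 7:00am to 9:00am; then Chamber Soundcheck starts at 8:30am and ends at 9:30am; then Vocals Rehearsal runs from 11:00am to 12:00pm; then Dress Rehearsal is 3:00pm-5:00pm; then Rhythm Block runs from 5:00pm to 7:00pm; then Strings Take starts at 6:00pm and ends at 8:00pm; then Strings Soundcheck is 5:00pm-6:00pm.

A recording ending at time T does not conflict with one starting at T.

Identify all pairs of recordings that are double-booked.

Sorted by start: Tech Take, Chamber Soundcheck, Vocals Rehearsal, Dress Rehearsal, Rhythm Block, Strings Soundcheck, Strings Take.
Chamber Soundcheck starts before Tech Take ends → Tech Take and Chamber Soundcheck overlap.
Vocals Rehearsal starts after Tech Take ends, so Tech Take has no further overlaps.
Vocals Rehearsal starts after Chamber Soundcheck ends, so Chamber Soundcheck has no further overlaps.
Dress Rehearsal starts after Vocals Rehearsal ends, so Vocals Rehearsal has no further overlaps.
Rhythm Block starts exactly when Dress Rehearsal ends (back-to-back, no overlap), so Dress Rehearsal has no further overlaps.
Strings Soundcheck starts before Rhythm Block ends → Rhythm Block and Strings Soundcheck overlap.
Strings Take starts before Rhythm Block ends → Rhythm Block and Strings Take overlap.
Strings Take starts exactly when Strings Soundcheck ends (back-to-back, no overlap).

Chamber Soundcheck & Tech Take, Rhythm Block & Strings Soundcheck, Rhythm Block & Strings Take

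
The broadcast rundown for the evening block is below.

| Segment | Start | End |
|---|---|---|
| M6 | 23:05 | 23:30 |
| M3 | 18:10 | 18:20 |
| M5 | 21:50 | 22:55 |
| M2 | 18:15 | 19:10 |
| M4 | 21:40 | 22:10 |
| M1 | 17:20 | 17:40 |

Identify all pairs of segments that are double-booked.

Sorted by start: M1, M3, M2, M4, M5, M6.
M3 starts after M1 ends, so nothing later overlaps M1 either.
M2 starts before M3 ends → M3 and M2 overlap.
M4 starts after M3 ends, so nothing later overlaps M3 either.
M4 starts after M2 ends, so nothing later overlaps M2 either.
M5 starts before M4 ends → M4 and M5 overlap.
M6 starts after M4 ends.
M6 starts after M5 ends.

M2 & M3, M4 & M5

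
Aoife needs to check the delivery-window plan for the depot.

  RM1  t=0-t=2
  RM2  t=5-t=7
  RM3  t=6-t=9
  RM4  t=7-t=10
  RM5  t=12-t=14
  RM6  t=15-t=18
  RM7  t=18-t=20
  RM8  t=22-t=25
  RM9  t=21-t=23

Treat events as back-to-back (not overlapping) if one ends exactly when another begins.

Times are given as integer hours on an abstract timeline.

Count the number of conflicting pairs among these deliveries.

Sorted by start: RM1, RM2, RM3, RM4, RM5, RM6, RM7, RM9, RM8.
RM2 starts after RM1 ends, so RM1 has no further overlaps.
RM3 starts before RM2 ends → RM2 and RM3 overlap.
RM4 starts exactly when RM2 ends (back-to-back, no overlap), so RM2 has no further overlaps.
RM4 starts before RM3 ends → RM3 and RM4 overlap.
RM5 starts after RM3 ends, so RM3 has no further overlaps.
RM5 starts after RM4 ends, so RM4 has no further overlaps.
RM6 starts after RM5 ends, so RM5 has no further overlaps.
RM7 starts exactly when RM6 ends (back-to-back, no overlap), so RM6 has no further overlaps.
RM9 starts after RM7 ends, so RM7 has no further overlaps.
RM8 starts before RM9 ends → RM9 and RM8 overlap.
Overlapping pairs: RM2 & RM3, RM3 & RM4, RM8 & RM9 — 3 in total.

3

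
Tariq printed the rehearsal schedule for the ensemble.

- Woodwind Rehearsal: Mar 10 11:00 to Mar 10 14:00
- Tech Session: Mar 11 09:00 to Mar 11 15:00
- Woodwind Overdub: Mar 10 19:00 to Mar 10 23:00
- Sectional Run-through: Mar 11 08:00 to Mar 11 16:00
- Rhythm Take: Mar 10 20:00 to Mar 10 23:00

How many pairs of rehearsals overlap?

2

Sorted by start: Woodwind Rehearsal, Woodwind Overdub, Rhythm Take, Sectional Run-through, Tech Session.
Woodwind Overdub starts after Woodwind Rehearsal ends, so Woodwind Rehearsal has no further overlaps.
Rhythm Take starts before Woodwind Overdub ends → Woodwind Overdub and Rhythm Take overlap.
Sectional Run-through starts after Woodwind Overdub ends, so Woodwind Overdub has no further overlaps.
Sectional Run-through starts after Rhythm Take ends, so Rhythm Take has no further overlaps.
Tech Session starts before Sectional Run-through ends → Sectional Run-through and Tech Session overlap.
Overlapping pairs: Rhythm Take & Woodwind Overdub, Sectional Run-through & Tech Session — 2 in total.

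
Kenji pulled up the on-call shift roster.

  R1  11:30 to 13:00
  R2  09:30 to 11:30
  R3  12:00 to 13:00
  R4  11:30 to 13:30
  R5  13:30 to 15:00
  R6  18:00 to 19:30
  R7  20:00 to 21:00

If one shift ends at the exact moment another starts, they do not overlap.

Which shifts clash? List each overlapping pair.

Sorted by start: R2, R1, R4, R3, R5, R6, R7.
R1 starts exactly when R2 ends (back-to-back, no overlap) — done with R2.
R4 starts before R1 ends → R1 and R4 overlap.
R3 starts before R1 ends → R1 and R3 overlap.
R5 starts after R1 ends — done with R1.
R3 starts before R4 ends → R4 and R3 overlap.
R5 starts exactly when R4 ends (back-to-back, no overlap) — done with R4.
R5 starts after R3 ends — done with R3.
R6 starts after R5 ends — done with R5.
R7 starts after R6 ends.

R1 & R3, R1 & R4, R3 & R4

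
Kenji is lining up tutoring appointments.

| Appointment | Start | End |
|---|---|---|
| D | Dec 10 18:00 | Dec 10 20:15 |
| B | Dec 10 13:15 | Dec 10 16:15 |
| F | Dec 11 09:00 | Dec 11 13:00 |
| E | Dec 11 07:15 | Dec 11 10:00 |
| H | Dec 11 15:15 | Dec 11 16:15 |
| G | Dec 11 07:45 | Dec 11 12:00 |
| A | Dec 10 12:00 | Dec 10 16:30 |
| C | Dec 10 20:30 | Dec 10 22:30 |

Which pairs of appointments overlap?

A & B, E & F, E & G, F & G

Sorted by start: A, B, D, C, E, G, F, H.
B starts before A ends → A and B overlap.
D starts after A ends; A is clear from here.
D starts after B ends; B is clear from here.
C starts after D ends; D is clear from here.
E starts after C ends; C is clear from here.
G starts before E ends → E and G overlap.
F starts before E ends → E and F overlap.
H starts after E ends.
F starts before G ends → G and F overlap.
H starts after G ends.
H starts after F ends.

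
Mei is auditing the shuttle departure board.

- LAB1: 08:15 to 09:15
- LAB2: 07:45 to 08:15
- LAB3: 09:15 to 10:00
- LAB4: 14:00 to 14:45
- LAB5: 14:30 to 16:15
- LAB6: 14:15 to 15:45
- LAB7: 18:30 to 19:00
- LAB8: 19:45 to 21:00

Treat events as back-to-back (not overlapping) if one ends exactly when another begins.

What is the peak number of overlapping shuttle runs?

3

Sort all start/end points and keep a running count:
07:45 start LAB2 → 1
08:15 end LAB2 → 0
08:15 start LAB1 → 1
09:15 end LAB1 → 0
09:15 start LAB3 → 1
10:00 end LAB3 → 0
14:00 start LAB4 → 1
14:15 start LAB6 → 2
14:30 start LAB5 → 3
14:45 end LAB4 → 2
15:45 end LAB6 → 1
16:15 end LAB5 → 0
18:30 start LAB7 → 1
19:00 end LAB7 → 0
19:45 start LAB8 → 1
21:00 end LAB8 → 0
Peak is 3, at 14:30 (LAB4, LAB5, LAB6).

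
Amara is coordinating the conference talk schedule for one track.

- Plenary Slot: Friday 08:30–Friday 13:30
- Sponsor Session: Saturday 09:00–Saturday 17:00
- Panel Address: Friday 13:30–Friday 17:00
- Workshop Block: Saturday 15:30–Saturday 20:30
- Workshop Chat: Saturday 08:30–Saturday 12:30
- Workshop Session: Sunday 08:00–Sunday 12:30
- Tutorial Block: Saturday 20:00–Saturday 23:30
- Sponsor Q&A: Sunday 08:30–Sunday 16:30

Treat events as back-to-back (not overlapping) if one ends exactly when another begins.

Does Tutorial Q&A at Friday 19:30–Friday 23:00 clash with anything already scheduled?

Plenary Slot: ends Friday 13:30 at or before Tutorial Q&A starts Friday 19:30 → clear.
Panel Address: ends Friday 17:00 at or before Tutorial Q&A starts Friday 19:30 → clear.
Workshop Chat: starts Saturday 08:30 at or after Tutorial Q&A ends Friday 23:00 → clear.
Sponsor Session: starts Saturday 09:00 at or after Tutorial Q&A ends Friday 23:00 → clear.
Workshop Block: starts Saturday 15:30 at or after Tutorial Q&A ends Friday 23:00 → clear.
Tutorial Block: starts Saturday 20:00 at or after Tutorial Q&A ends Friday 23:00 → clear.
Workshop Session: starts Sunday 08:00 at or after Tutorial Q&A ends Friday 23:00 → clear.
Sponsor Q&A: starts Sunday 08:30 at or after Tutorial Q&A ends Friday 23:00 → clear.

No — it doesn't clash with anything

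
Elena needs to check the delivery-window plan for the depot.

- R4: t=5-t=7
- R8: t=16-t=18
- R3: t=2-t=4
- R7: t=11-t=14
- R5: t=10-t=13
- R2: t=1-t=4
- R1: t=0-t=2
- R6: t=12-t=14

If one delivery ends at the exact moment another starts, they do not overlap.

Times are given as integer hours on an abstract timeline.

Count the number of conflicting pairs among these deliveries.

Sorted by start: R1, R2, R3, R4, R5, R7, R6, R8.
R2 starts before R1 ends → R1 and R2 overlap.
R3 starts exactly when R1 ends (back-to-back, no overlap) — done with R1.
R3 starts before R2 ends → R2 and R3 overlap.
R4 starts after R2 ends — done with R2.
R4 starts after R3 ends — done with R3.
R5 starts after R4 ends — done with R4.
R7 starts before R5 ends → R5 and R7 overlap.
R6 starts before R5 ends → R5 and R6 overlap.
R8 starts after R5 ends.
R6 starts before R7 ends → R7 and R6 overlap.
R8 starts after R7 ends.
R8 starts after R6 ends.
Overlapping pairs: R1 & R2, R2 & R3, R5 & R6, R5 & R7, R6 & R7 — 5 in total.

5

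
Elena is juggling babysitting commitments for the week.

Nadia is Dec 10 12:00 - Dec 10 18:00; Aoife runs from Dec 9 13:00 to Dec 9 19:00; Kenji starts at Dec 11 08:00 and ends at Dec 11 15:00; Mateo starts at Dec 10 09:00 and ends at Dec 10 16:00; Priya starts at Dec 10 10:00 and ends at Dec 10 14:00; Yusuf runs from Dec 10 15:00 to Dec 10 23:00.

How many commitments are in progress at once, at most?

Sort all start/end points and keep a running count:
Dec 9 13:00 start Aoife → 1
Dec 9 19:00 end Aoife → 0
Dec 10 09:00 start Mateo → 1
Dec 10 10:00 start Priya → 2
Dec 10 12:00 start Nadia → 3
Dec 10 14:00 end Priya → 2
Dec 10 15:00 start Yusuf → 3
Dec 10 16:00 end Mateo → 2
Dec 10 18:00 end Nadia → 1
Dec 10 23:00 end Yusuf → 0
Dec 11 08:00 start Kenji → 1
Dec 11 15:00 end Kenji → 0
Peak is 3, at Dec 10 12:00 (Mateo, Nadia, Priya).

3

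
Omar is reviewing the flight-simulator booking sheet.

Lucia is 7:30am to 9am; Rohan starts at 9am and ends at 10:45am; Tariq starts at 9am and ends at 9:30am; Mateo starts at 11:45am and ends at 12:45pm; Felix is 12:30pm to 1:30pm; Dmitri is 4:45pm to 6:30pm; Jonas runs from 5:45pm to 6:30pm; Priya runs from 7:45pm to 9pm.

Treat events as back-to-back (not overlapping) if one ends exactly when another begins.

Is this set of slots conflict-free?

Check each pair: they overlap iff neither finishes before the other starts.
Sorted by start: Lucia, Rohan, Tariq, Mateo, Felix, Dmitri, Jonas, Priya.
Rohan starts exactly when Lucia ends (back-to-back, no overlap); Lucia is clear from here.
Tariq starts before Rohan ends → Rohan and Tariq overlap.
That's a conflict, so the schedule is not conflict-free.

No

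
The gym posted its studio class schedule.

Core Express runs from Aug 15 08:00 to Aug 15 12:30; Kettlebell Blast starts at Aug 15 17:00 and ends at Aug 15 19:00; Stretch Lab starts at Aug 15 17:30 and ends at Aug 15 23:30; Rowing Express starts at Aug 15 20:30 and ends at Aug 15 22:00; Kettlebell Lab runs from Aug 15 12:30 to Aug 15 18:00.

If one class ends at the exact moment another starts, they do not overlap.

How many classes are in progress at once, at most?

Walk through starts and ends in time order (an end at T is processed before a start at T):
Aug 15 08:00 start Core Express → 1
Aug 15 12:30 end Core Express → 0
Aug 15 12:30 start Kettlebell Lab → 1
Aug 15 17:00 start Kettlebell Blast → 2
Aug 15 17:30 start Stretch Lab → 3
Aug 15 18:00 end Kettlebell Lab → 2
Aug 15 19:00 end Kettlebell Blast → 1
Aug 15 20:30 start Rowing Express → 2
Aug 15 22:00 end Rowing Express → 1
Aug 15 23:30 end Stretch Lab → 0
Peak is 3, at Aug 15 17:30 (Kettlebell Blast, Kettlebell Lab, Stretch Lab).

3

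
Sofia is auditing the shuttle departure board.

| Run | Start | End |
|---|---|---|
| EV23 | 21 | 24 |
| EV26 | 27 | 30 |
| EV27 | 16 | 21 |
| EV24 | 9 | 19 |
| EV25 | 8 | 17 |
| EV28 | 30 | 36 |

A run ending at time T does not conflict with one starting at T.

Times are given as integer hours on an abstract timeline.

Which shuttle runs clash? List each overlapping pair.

EV24 & EV25, EV24 & EV27, EV25 & EV27

Sorted by start: EV25, EV24, EV27, EV23, EV26, EV28.
EV24 starts before EV25 ends → EV25 and EV24 overlap.
EV27 starts before EV25 ends → EV25 and EV27 overlap.
EV23 starts after EV25 ends — done with EV25.
EV27 starts before EV24 ends → EV24 and EV27 overlap.
EV23 starts after EV24 ends — done with EV24.
EV23 starts exactly when EV27 ends (back-to-back, no overlap) — done with EV27.
EV26 starts after EV23 ends — done with EV23.
EV28 starts exactly when EV26 ends (back-to-back, no overlap).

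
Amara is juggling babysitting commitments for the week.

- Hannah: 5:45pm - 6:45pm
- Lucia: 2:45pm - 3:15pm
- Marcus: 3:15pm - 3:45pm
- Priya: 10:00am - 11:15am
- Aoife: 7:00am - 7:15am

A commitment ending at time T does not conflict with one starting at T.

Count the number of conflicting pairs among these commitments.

Sorted by start: Aoife, Priya, Lucia, Marcus, Hannah.
Priya starts after Aoife ends, so Aoife has no further overlaps.
Lucia starts after Priya ends, so Priya has no further overlaps.
Marcus starts exactly when Lucia ends (back-to-back, no overlap), so Lucia has no further overlaps.
Hannah starts after Marcus ends.
No pair overlaps.

0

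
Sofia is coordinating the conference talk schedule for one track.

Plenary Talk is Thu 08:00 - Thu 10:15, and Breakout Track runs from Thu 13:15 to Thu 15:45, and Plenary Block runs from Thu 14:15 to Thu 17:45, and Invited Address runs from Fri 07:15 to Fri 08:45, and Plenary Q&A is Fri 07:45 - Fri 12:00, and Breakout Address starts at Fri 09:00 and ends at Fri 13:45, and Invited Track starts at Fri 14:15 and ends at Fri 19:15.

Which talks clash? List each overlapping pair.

Breakout Address & Plenary Q&A, Breakout Track & Plenary Block, Invited Address & Plenary Q&A

Sorted by start: Plenary Talk, Breakout Track, Plenary Block, Invited Address, Plenary Q&A, Breakout Address, Invited Track.
Breakout Track starts after Plenary Talk ends; Plenary Talk is clear from here.
Plenary Block starts before Breakout Track ends → Breakout Track and Plenary Block overlap.
Invited Address starts after Breakout Track ends; Breakout Track is clear from here.
Invited Address starts after Plenary Block ends; Plenary Block is clear from here.
Plenary Q&A starts before Invited Address ends → Invited Address and Plenary Q&A overlap.
Breakout Address starts after Invited Address ends; Invited Address is clear from here.
Breakout Address starts before Plenary Q&A ends → Plenary Q&A and Breakout Address overlap.
Invited Track starts after Plenary Q&A ends.
Invited Track starts after Breakout Address ends.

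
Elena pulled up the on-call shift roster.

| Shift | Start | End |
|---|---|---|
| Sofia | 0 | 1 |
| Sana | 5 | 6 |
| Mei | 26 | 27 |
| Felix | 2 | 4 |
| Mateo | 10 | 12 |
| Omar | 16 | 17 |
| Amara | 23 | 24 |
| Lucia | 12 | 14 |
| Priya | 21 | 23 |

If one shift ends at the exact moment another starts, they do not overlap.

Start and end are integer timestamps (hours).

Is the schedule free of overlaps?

Yes

Two intervals overlap when each starts before the other ends.
Sorted by start: Sofia, Felix, Sana, Mateo, Lucia, Omar, Priya, Amara, Mei.
Felix starts after Sofia ends, so Sofia has no further overlaps.
Sana starts after Felix ends, so Felix has no further overlaps.
Mateo starts after Sana ends, so Sana has no further overlaps.
Lucia starts exactly when Mateo ends (back-to-back, no overlap), so Mateo has no further overlaps.
Omar starts after Lucia ends, so Lucia has no further overlaps.
Priya starts after Omar ends, so Omar has no further overlaps.
Amara starts exactly when Priya ends (back-to-back, no overlap), so Priya has no further overlaps.
Mei starts after Amara ends.
Every pair is clear; the schedule has no overlaps.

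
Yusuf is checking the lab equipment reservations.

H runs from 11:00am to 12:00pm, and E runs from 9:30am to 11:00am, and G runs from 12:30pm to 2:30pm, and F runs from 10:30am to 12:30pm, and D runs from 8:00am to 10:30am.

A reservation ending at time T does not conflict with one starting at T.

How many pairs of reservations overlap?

Sorted by start: D, E, F, H, G.
E starts before D ends → D and E overlap.
F starts exactly when D ends (back-to-back, no overlap), so nothing later overlaps D either.
F starts before E ends → E and F overlap.
H starts exactly when E ends (back-to-back, no overlap), so nothing later overlaps E either.
H starts before F ends → F and H overlap.
G starts exactly when F ends (back-to-back, no overlap).
G starts after H ends.
Overlapping pairs: D & E, E & F, F & H — 3 in total.

3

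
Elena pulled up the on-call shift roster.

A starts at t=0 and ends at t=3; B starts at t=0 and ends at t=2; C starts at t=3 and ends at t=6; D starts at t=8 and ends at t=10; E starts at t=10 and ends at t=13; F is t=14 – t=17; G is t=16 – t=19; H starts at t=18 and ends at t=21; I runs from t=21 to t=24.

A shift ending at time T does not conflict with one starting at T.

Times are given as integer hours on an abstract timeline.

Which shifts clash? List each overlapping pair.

Two intervals overlap when each starts before the other ends.
Sorted by start: A, B, C, D, E, F, G, H, I.
B starts before A ends → A and B overlap.
C starts exactly when A ends (back-to-back, no overlap); A is clear from here.
C starts after B ends; B is clear from here.
D starts after C ends; C is clear from here.
E starts exactly when D ends (back-to-back, no overlap); D is clear from here.
F starts after E ends; E is clear from here.
G starts before F ends → F and G overlap.
H starts after F ends; F is clear from here.
H starts before G ends → G and H overlap.
I starts after G ends.
I starts exactly when H ends (back-to-back, no overlap).

A & B, F & G, G & H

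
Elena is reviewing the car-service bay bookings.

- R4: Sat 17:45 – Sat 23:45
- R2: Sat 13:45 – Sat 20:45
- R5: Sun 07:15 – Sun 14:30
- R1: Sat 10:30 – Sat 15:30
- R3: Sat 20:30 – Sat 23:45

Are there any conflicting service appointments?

Sorted by start: R1, R2, R4, R3, R5.
R2 starts before R1 ends → R1 and R2 overlap.
That's a conflict, so the schedule is not conflict-free.

Yes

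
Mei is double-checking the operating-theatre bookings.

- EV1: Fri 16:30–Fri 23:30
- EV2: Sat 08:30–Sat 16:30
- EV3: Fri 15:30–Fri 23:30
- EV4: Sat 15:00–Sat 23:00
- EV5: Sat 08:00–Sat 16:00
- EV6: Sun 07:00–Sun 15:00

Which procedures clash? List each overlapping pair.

EV1 & EV3, EV2 & EV4, EV2 & EV5, EV4 & EV5

Sorted by start: EV3, EV1, EV5, EV2, EV4, EV6.
EV1 starts before EV3 ends → EV3 and EV1 overlap.
EV5 starts after EV3 ends, so EV3 has no further overlaps.
EV5 starts after EV1 ends, so EV1 has no further overlaps.
EV2 starts before EV5 ends → EV5 and EV2 overlap.
EV4 starts before EV5 ends → EV5 and EV4 overlap.
EV6 starts after EV5 ends.
EV4 starts before EV2 ends → EV2 and EV4 overlap.
EV6 starts after EV2 ends.
EV6 starts after EV4 ends.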